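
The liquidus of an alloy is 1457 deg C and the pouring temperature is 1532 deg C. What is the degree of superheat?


Formula: Superheat = T_pour - T_melt
Superheat = 1532 - 1457 = 75 deg C

Final answer: 75 deg C


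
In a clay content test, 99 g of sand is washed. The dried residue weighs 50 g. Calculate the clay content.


Formula: Clay% = (W_total - W_washed) / W_total * 100
Clay mass = 99 - 50 = 49 g
Clay% = 49 / 99 * 100 = 49.4949%


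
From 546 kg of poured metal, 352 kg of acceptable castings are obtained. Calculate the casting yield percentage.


Formula: Casting Yield = (W_good / W_total) * 100
Yield = (352 kg / 546 kg) * 100 = 64.4689%

64.4689%


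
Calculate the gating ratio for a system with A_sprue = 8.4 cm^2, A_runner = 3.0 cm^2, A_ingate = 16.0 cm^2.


Sprue:Runner:Ingate = 1 : 3.0/8.4 : 16.0/8.4 = 1:0.36:1.90

1:0.36:1.90


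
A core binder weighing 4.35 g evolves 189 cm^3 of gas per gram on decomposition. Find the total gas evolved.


Formula: V_gas = W_binder * gas_evolution_rate
V = 4.35 g * 189 cm^3/g = 822.1500 cm^3

Answer: 822.1500 cm^3


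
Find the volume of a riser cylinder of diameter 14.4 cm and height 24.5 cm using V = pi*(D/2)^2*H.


Formula: V = pi * (D/2)^2 * H  (cylinder volume)
Radius = D/2 = 14.4/2 = 7.2 cm
V = pi * 7.2^2 * 24.5 = 3990.0740 cm^3

Final answer: 3990.0740 cm^3


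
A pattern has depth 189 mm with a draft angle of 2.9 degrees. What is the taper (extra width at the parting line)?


Formula: taper = depth * tan(draft_angle)
tan(2.9 deg) = 0.0506578
taper = 189 mm * 0.0506578 = 9.5743 mm


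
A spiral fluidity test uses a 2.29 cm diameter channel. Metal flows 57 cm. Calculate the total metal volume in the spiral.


Formula: V = pi * (d/2)^2 * L  (cylinder volume)
Radius = 2.29/2 = 1.145 cm
V = pi * 1.145^2 * 57 = 234.7663 cm^3


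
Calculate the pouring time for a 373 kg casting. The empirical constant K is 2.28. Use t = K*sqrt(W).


Formula: t = K * sqrt(W)
sqrt(W) = sqrt(373) = 19.31321
t = 2.28 * 19.31321 = 44.0341 s


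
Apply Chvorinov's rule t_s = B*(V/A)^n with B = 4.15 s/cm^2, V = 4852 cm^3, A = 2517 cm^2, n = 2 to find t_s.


Formula: t_s = B * (V/A)^n  (Chvorinov's rule, n=2)
Modulus M = V/A = 4852/2517 = 1.927692 cm
M^2 = 1.927692^2 = 3.715996 cm^2
t_s = 4.15 * 3.715996 = 15.4214 s

15.4214 s


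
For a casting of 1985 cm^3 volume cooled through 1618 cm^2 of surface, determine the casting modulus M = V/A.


Formula: Casting Modulus M = V / A
M = 1985 cm^3 / 1618 cm^2 = 1.2268 cm


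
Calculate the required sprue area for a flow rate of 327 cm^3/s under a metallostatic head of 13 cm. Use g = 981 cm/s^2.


Formula: v = sqrt(2*g*h), A = Q/v
Velocity: v = sqrt(2 * 981 * 13) = sqrt(25506) = 159.7060 cm/s
Sprue area: A = Q / v = 327 / 159.7060 = 2.0475 cm^2


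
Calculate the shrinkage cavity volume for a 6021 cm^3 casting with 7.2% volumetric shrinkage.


Formula: V_shrink = V_casting * shrinkage_pct / 100
V_shrink = 6021 cm^3 * 7.2 / 100 = 433.5120 cm^3


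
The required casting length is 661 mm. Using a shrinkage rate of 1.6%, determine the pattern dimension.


Formula: L_pattern = L_casting * (1 + shrinkage_rate/100)
Shrinkage factor = 1 + 1.6/100 = 1.016
L_pattern = 661 mm * 1.016 = 671.5760 mm

Answer: 671.5760 mm


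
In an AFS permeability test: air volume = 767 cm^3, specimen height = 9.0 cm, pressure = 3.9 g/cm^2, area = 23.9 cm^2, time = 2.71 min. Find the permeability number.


Formula: Permeability Number P = (V * H) / (p * A * t)
Numerator: V * H = 767 * 9.0 = 6903.0
Denominator: p * A * t = 3.9 * 23.9 * 2.71 = 252.5991
P = 6903.0 / 252.5991 = 27.3279

Answer: 27.3279


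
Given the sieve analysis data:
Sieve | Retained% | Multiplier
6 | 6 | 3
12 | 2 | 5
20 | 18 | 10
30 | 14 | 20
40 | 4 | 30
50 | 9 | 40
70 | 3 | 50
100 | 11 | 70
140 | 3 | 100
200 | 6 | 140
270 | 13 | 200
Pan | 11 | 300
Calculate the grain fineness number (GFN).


Formula: GFN = sum(pct * multiplier) / sum(pct)
sum(pct * multiplier) = 8928
sum(pct) = 100
GFN = 8928 / 100 = 89.28

89.28


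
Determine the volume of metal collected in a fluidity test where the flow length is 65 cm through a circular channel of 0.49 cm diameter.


Formula: V = pi * (d/2)^2 * L  (cylinder volume)
Radius = 0.49/2 = 0.245 cm
V = pi * 0.245^2 * 65 = 12.2573 cm^3

Final answer: 12.2573 cm^3


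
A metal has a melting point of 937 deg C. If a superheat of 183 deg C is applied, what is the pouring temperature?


Formula: T_pour = T_melt + Superheat
T_pour = 937 + 183 = 1120 deg C

Final answer: 1120 deg C


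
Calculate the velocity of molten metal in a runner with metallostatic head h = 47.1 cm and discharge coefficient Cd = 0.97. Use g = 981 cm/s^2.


Formula: v = Cd * sqrt(2 * g * h)  (Torricelli with discharge coefficient)
2*g*h = 2 * 981 * 47.1 = 92410.2 cm^2/s^2
sqrt(92410.2) = 303.99046 cm/s
v = 0.97 * 303.99046 = 294.8707 cm/s


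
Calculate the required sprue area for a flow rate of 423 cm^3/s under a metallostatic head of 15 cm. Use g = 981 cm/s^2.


Formula: v = sqrt(2*g*h), A = Q/v
Velocity: v = sqrt(2 * 981 * 15) = sqrt(29430) = 171.5517 cm/s
Sprue area: A = Q / v = 423 / 171.5517 = 2.4657 cm^2

Answer: 2.4657 cm^2


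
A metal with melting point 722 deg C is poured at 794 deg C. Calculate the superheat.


Formula: Superheat = T_pour - T_melt
Superheat = 794 - 722 = 72 deg C


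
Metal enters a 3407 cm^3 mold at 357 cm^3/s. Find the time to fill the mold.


Formula: t_fill = V_mold / Q_flow
t = 3407 cm^3 / 357 cm^3/s = 9.5434 s

9.5434 s


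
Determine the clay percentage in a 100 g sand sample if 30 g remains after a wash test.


Formula: Clay% = (W_total - W_washed) / W_total * 100
Clay mass = 100 - 30 = 70 g
Clay% = 70 / 100 * 100 = 70.0000%


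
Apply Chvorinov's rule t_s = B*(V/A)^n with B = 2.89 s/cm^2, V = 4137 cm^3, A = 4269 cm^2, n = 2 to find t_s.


Formula: t_s = B * (V/A)^n  (Chvorinov's rule, n=2)
Modulus M = V/A = 4137/4269 = 0.969079 cm
M^2 = 0.969079^2 = 0.939114 cm^2
t_s = 2.89 * 0.939114 = 2.7140 s


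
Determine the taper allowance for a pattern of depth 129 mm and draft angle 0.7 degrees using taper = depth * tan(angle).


Formula: taper = depth * tan(draft_angle)
tan(0.7 deg) = 0.0122179
taper = 129 mm * 0.0122179 = 1.5761 mm


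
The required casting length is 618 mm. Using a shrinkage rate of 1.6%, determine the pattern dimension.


Formula: L_pattern = L_casting * (1 + shrinkage_rate/100)
Shrinkage factor = 1 + 1.6/100 = 1.016
L_pattern = 618 mm * 1.016 = 627.8880 mm

627.8880 mm


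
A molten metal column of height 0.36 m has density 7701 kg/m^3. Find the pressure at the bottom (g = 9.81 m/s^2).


Formula: P = rho * g * h
rho * g = 7701 * 9.81 = 75546.81 N/m^3
P = 75546.81 * 0.36 = 27196.8516 Pa

27196.8516 Pa


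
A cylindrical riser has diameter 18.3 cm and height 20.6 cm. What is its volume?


Formula: V = pi * (D/2)^2 * H  (cylinder volume)
Radius = D/2 = 18.3/2 = 9.15 cm
V = pi * 9.15^2 * 20.6 = 5418.2530 cm^3

Final answer: 5418.2530 cm^3


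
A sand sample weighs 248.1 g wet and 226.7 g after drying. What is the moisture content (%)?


Formula: MC = (W_wet - W_dry) / W_wet * 100
Water mass = 248.1 - 226.7 = 21.4 g
MC = 21.4 / 248.1 * 100 = 8.6256%

Answer: 8.6256%


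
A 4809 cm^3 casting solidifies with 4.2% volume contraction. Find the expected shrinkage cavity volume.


Formula: V_shrink = V_casting * shrinkage_pct / 100
V_shrink = 4809 cm^3 * 4.2 / 100 = 201.9780 cm^3

Final answer: 201.9780 cm^3


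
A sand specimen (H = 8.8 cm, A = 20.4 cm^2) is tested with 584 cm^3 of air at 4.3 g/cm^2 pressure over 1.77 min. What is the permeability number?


Formula: Permeability Number P = (V * H) / (p * A * t)
Numerator: V * H = 584 * 8.8 = 5139.2
Denominator: p * A * t = 4.3 * 20.4 * 1.77 = 155.2644
P = 5139.2 / 155.2644 = 33.0997

33.0997


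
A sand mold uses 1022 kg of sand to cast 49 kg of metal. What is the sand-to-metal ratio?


Formula: Sand-to-Metal Ratio = W_sand / W_metal
Ratio = 1022 kg / 49 kg = 20.8571

20.8571


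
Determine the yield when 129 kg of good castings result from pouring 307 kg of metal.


Formula: Casting Yield = (W_good / W_total) * 100
Yield = (129 kg / 307 kg) * 100 = 42.0195%

Final answer: 42.0195%


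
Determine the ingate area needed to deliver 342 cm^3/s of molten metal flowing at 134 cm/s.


Formula: A_ingate = Q / v  (continuity equation)
A = 342 cm^3/s / 134 cm/s = 2.5522 cm^2

Answer: 2.5522 cm^2


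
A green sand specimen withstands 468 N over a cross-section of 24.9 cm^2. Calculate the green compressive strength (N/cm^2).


Formula: Compressive Strength = Force / Area
Strength = 468 N / 24.9 cm^2 = 18.7952 N/cm^2

Final answer: 18.7952 N/cm^2


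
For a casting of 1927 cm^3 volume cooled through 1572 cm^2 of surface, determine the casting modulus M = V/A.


Formula: Casting Modulus M = V / A
M = 1927 cm^3 / 1572 cm^2 = 1.2258 cm

Answer: 1.2258 cm


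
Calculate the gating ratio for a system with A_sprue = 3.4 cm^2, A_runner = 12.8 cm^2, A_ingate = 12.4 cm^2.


Sprue:Runner:Ingate = 1 : 12.8/3.4 : 12.4/3.4 = 1:3.76:3.65

1:3.76:3.65


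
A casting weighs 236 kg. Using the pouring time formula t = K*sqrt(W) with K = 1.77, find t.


Formula: t = K * sqrt(W)
sqrt(W) = sqrt(236) = 15.36229
t = 1.77 * 15.36229 = 27.1913 s


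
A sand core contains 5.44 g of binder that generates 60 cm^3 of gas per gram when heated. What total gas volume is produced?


Formula: V_gas = W_binder * gas_evolution_rate
V = 5.44 g * 60 cm^3/g = 326.4000 cm^3

326.4000 cm^3


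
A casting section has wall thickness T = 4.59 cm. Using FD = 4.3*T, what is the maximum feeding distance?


Formula: FD = 4.3 * T  (riser feeding-distance rule)
FD = 4.3 * 4.59 cm = 19.7370 cm

19.7370 cm


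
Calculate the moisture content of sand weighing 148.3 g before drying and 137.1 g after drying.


Formula: MC = (W_wet - W_dry) / W_wet * 100
Water mass = 148.3 - 137.1 = 11.2 g
MC = 11.2 / 148.3 * 100 = 7.5523%

7.5523%


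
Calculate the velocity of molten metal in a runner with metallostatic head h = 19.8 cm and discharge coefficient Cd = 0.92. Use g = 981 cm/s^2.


Formula: v = Cd * sqrt(2 * g * h)  (Torricelli with discharge coefficient)
2*g*h = 2 * 981 * 19.8 = 38847.6 cm^2/s^2
sqrt(38847.6) = 197.09795 cm/s
v = 0.92 * 197.09795 = 181.3301 cm/s


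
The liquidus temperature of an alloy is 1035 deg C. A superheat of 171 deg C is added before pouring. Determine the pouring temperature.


Formula: T_pour = T_melt + Superheat
T_pour = 1035 + 171 = 1206 deg C

Final answer: 1206 deg C


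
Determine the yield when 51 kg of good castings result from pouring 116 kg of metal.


Formula: Casting Yield = (W_good / W_total) * 100
Yield = (51 kg / 116 kg) * 100 = 43.9655%

43.9655%


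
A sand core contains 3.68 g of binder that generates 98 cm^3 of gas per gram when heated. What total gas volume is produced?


Formula: V_gas = W_binder * gas_evolution_rate
V = 3.68 g * 98 cm^3/g = 360.6400 cm^3

Final answer: 360.6400 cm^3


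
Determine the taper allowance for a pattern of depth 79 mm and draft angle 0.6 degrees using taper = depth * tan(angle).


Formula: taper = depth * tan(draft_angle)
tan(0.6 deg) = 0.0104724
taper = 79 mm * 0.0104724 = 0.8273 mm

Answer: 0.8273 mm


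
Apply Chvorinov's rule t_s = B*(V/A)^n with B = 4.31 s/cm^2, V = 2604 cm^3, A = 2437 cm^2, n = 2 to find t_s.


Formula: t_s = B * (V/A)^n  (Chvorinov's rule, n=2)
Modulus M = V/A = 2604/2437 = 1.068527 cm
M^2 = 1.068527^2 = 1.141750 cm^2
t_s = 4.31 * 1.141750 = 4.9209 s

Answer: 4.9209 s


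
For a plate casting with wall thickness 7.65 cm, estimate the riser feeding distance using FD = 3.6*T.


Formula: FD = 3.6 * T  (riser feeding-distance rule)
FD = 3.6 * 7.65 cm = 27.5400 cm


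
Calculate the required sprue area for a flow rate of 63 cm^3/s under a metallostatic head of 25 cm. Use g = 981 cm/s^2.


Formula: v = sqrt(2*g*h), A = Q/v
Velocity: v = sqrt(2 * 981 * 25) = sqrt(49050) = 221.4723 cm/s
Sprue area: A = Q / v = 63 / 221.4723 = 0.2845 cm^2

0.2845 cm^2


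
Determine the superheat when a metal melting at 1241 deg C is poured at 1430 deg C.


Formula: Superheat = T_pour - T_melt
Superheat = 1430 - 1241 = 189 deg C

Answer: 189 deg C


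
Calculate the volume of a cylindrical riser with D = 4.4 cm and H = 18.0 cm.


Formula: V = pi * (D/2)^2 * H  (cylinder volume)
Radius = D/2 = 4.4/2 = 2.2 cm
V = pi * 2.2^2 * 18.0 = 273.6956 cm^3

Final answer: 273.6956 cm^3


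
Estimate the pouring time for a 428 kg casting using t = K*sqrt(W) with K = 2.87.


Formula: t = K * sqrt(W)
sqrt(W) = sqrt(428) = 20.68816
t = 2.87 * 20.68816 = 59.3750 s


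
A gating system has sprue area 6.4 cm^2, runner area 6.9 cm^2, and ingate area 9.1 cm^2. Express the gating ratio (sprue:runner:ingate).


Sprue:Runner:Ingate = 1 : 6.9/6.4 : 9.1/6.4 = 1:1.08:1.42

Final answer: 1:1.08:1.42


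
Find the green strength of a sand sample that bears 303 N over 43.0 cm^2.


Formula: Compressive Strength = Force / Area
Strength = 303 N / 43.0 cm^2 = 7.0465 N/cm^2

Final answer: 7.0465 N/cm^2


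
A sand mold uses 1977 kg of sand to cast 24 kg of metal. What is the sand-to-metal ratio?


Formula: Sand-to-Metal Ratio = W_sand / W_metal
Ratio = 1977 kg / 24 kg = 82.3750

Answer: 82.3750


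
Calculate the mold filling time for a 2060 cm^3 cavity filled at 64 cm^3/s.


Formula: t_fill = V_mold / Q_flow
t = 2060 cm^3 / 64 cm^3/s = 32.1875 s

32.1875 s


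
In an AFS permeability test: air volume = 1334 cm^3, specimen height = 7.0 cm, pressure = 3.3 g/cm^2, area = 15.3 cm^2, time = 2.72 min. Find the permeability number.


Formula: Permeability Number P = (V * H) / (p * A * t)
Numerator: V * H = 1334 * 7.0 = 9338.0
Denominator: p * A * t = 3.3 * 15.3 * 2.72 = 137.3328
P = 9338.0 / 137.3328 = 67.9954

Final answer: 67.9954


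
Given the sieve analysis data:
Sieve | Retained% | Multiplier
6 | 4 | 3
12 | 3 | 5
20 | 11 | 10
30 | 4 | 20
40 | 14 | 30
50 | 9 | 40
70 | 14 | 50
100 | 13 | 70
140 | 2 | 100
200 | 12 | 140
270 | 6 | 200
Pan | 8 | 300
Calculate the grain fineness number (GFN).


Formula: GFN = sum(pct * multiplier) / sum(pct)
sum(pct * multiplier) = 8087
sum(pct) = 100
GFN = 8087 / 100 = 80.87

80.87


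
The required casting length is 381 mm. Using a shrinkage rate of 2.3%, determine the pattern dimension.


Formula: L_pattern = L_casting * (1 + shrinkage_rate/100)
Shrinkage factor = 1 + 2.3/100 = 1.023
L_pattern = 381 mm * 1.023 = 389.7630 mm

Final answer: 389.7630 mm


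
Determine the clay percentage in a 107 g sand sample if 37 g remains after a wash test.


Formula: Clay% = (W_total - W_washed) / W_total * 100
Clay mass = 107 - 37 = 70 g
Clay% = 70 / 107 * 100 = 65.4206%


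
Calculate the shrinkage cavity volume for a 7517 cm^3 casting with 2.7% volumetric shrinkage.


Formula: V_shrink = V_casting * shrinkage_pct / 100
V_shrink = 7517 cm^3 * 2.7 / 100 = 202.9590 cm^3

Answer: 202.9590 cm^3


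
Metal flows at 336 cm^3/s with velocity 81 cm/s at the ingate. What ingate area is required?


Formula: A_ingate = Q / v  (continuity equation)
A = 336 cm^3/s / 81 cm/s = 4.1481 cm^2

Answer: 4.1481 cm^2


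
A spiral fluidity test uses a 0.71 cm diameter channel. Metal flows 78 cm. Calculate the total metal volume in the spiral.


Formula: V = pi * (d/2)^2 * L  (cylinder volume)
Radius = 0.71/2 = 0.355 cm
V = pi * 0.355^2 * 78 = 30.8817 cm^3

Answer: 30.8817 cm^3


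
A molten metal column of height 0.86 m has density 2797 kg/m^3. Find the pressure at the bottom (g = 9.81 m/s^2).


Formula: P = rho * g * h
rho * g = 2797 * 9.81 = 27438.57 N/m^3
P = 27438.57 * 0.86 = 23597.1702 Pa


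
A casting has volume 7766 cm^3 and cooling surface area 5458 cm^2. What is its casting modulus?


Formula: Casting Modulus M = V / A
M = 7766 cm^3 / 5458 cm^2 = 1.4229 cm

1.4229 cm


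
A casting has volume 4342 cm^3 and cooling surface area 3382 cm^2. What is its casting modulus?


Formula: Casting Modulus M = V / A
M = 4342 cm^3 / 3382 cm^2 = 1.2839 cm

Final answer: 1.2839 cm


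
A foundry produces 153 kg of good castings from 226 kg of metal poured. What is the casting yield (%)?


Formula: Casting Yield = (W_good / W_total) * 100
Yield = (153 kg / 226 kg) * 100 = 67.6991%


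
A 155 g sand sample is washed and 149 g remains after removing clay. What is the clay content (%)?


Formula: Clay% = (W_total - W_washed) / W_total * 100
Clay mass = 155 - 149 = 6 g
Clay% = 6 / 155 * 100 = 3.8710%

Final answer: 3.8710%


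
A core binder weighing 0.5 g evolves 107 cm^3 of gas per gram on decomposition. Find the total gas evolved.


Formula: V_gas = W_binder * gas_evolution_rate
V = 0.5 g * 107 cm^3/g = 53.5000 cm^3


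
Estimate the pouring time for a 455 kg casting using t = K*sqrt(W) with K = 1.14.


Formula: t = K * sqrt(W)
sqrt(W) = sqrt(455) = 21.33073
t = 1.14 * 21.33073 = 24.3170 s

Final answer: 24.3170 s


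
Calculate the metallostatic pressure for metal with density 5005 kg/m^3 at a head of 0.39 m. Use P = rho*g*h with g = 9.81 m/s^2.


Formula: P = rho * g * h
rho * g = 5005 * 9.81 = 49099.05 N/m^3
P = 49099.05 * 0.39 = 19148.6295 Pa

19148.6295 Pa


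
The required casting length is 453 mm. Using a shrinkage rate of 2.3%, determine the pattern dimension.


Formula: L_pattern = L_casting * (1 + shrinkage_rate/100)
Shrinkage factor = 1 + 2.3/100 = 1.023
L_pattern = 453 mm * 1.023 = 463.4190 mm

Final answer: 463.4190 mm


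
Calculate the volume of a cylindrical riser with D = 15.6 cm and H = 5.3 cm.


Formula: V = pi * (D/2)^2 * H  (cylinder volume)
Radius = D/2 = 15.6/2 = 7.8 cm
V = pi * 7.8^2 * 5.3 = 1013.0128 cm^3

Answer: 1013.0128 cm^3


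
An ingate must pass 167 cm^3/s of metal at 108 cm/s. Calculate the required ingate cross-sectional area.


Formula: A_ingate = Q / v  (continuity equation)
A = 167 cm^3/s / 108 cm/s = 1.5463 cm^2


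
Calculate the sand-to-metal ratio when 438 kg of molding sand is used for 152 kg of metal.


Formula: Sand-to-Metal Ratio = W_sand / W_metal
Ratio = 438 kg / 152 kg = 2.8816

Answer: 2.8816


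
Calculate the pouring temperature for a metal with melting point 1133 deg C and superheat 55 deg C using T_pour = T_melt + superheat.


Formula: T_pour = T_melt + Superheat
T_pour = 1133 + 55 = 1188 deg C

1188 deg C


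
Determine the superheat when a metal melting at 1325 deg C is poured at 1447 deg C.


Formula: Superheat = T_pour - T_melt
Superheat = 1447 - 1325 = 122 deg C


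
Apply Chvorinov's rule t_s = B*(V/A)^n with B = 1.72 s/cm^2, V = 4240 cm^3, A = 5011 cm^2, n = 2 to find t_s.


Formula: t_s = B * (V/A)^n  (Chvorinov's rule, n=2)
Modulus M = V/A = 4240/5011 = 0.846138 cm
M^2 = 0.846138^2 = 0.715950 cm^2
t_s = 1.72 * 0.715950 = 1.2314 s

Answer: 1.2314 s


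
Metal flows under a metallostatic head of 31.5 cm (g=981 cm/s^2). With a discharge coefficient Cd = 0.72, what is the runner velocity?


Formula: v = Cd * sqrt(2 * g * h)  (Torricelli with discharge coefficient)
2*g*h = 2 * 981 * 31.5 = 61803.0 cm^2/s^2
sqrt(61803.0) = 248.60209 cm/s
v = 0.72 * 248.60209 = 178.9935 cm/s

178.9935 cm/s


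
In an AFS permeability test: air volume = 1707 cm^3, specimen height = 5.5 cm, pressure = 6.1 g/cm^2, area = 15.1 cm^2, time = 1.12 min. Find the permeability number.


Formula: Permeability Number P = (V * H) / (p * A * t)
Numerator: V * H = 1707 * 5.5 = 9388.5
Denominator: p * A * t = 6.1 * 15.1 * 1.12 = 103.1632
P = 9388.5 / 103.1632 = 91.0063

Answer: 91.0063


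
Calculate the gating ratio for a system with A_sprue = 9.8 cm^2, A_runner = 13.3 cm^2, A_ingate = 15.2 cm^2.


Sprue:Runner:Ingate = 1 : 13.3/9.8 : 15.2/9.8 = 1:1.36:1.55


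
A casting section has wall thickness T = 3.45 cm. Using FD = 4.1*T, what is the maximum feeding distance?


Formula: FD = 4.1 * T  (riser feeding-distance rule)
FD = 4.1 * 3.45 cm = 14.1450 cm

Final answer: 14.1450 cm


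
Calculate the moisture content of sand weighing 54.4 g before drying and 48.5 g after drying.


Formula: MC = (W_wet - W_dry) / W_wet * 100
Water mass = 54.4 - 48.5 = 5.9 g
MC = 5.9 / 54.4 * 100 = 10.8456%

10.8456%


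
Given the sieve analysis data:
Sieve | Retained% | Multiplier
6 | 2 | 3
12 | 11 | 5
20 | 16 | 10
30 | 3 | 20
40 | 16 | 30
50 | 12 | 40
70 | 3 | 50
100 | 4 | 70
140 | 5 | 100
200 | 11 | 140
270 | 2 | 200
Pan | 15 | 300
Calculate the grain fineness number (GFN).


Formula: GFN = sum(pct * multiplier) / sum(pct)
sum(pct * multiplier) = 8611
sum(pct) = 100
GFN = 8611 / 100 = 86.11

Answer: 86.11


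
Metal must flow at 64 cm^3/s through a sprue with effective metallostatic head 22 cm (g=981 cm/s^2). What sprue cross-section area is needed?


Formula: v = sqrt(2*g*h), A = Q/v
Velocity: v = sqrt(2 * 981 * 22) = sqrt(43164) = 207.7595 cm/s
Sprue area: A = Q / v = 64 / 207.7595 = 0.3080 cm^2

0.3080 cm^2


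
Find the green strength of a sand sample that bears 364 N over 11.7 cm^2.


Formula: Compressive Strength = Force / Area
Strength = 364 N / 11.7 cm^2 = 31.1111 N/cm^2


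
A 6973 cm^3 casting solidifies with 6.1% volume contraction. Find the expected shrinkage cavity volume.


Formula: V_shrink = V_casting * shrinkage_pct / 100
V_shrink = 6973 cm^3 * 6.1 / 100 = 425.3530 cm^3


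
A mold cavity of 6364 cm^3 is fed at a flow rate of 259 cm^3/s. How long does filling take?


Formula: t_fill = V_mold / Q_flow
t = 6364 cm^3 / 259 cm^3/s = 24.5714 s

24.5714 s


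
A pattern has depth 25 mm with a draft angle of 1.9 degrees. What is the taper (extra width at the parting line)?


Formula: taper = depth * tan(draft_angle)
tan(1.9 deg) = 0.0331734
taper = 25 mm * 0.0331734 = 0.8293 mm


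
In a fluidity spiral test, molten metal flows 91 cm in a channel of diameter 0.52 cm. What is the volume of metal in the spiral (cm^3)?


Formula: V = pi * (d/2)^2 * L  (cylinder volume)
Radius = 0.52/2 = 0.26 cm
V = pi * 0.26^2 * 91 = 19.3258 cm^3

Answer: 19.3258 cm^3


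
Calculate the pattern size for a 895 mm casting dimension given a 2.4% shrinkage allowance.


Formula: L_pattern = L_casting * (1 + shrinkage_rate/100)
Shrinkage factor = 1 + 2.4/100 = 1.024
L_pattern = 895 mm * 1.024 = 916.4800 mm

Final answer: 916.4800 mm


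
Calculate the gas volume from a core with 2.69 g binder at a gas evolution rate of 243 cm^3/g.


Formula: V_gas = W_binder * gas_evolution_rate
V = 2.69 g * 243 cm^3/g = 653.6700 cm^3

Answer: 653.6700 cm^3


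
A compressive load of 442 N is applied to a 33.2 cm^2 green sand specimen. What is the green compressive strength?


Formula: Compressive Strength = Force / Area
Strength = 442 N / 33.2 cm^2 = 13.3133 N/cm^2

Answer: 13.3133 N/cm^2


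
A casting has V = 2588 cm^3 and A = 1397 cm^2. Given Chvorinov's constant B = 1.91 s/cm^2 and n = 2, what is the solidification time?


Formula: t_s = B * (V/A)^n  (Chvorinov's rule, n=2)
Modulus M = V/A = 2588/1397 = 1.852541 cm
M^2 = 1.852541^2 = 3.431908 cm^2
t_s = 1.91 * 3.431908 = 6.5549 s

6.5549 s


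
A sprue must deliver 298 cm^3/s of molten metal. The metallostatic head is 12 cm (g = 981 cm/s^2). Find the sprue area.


Formula: v = sqrt(2*g*h), A = Q/v
Velocity: v = sqrt(2 * 981 * 12) = sqrt(23544) = 153.4405 cm/s
Sprue area: A = Q / v = 298 / 153.4405 = 1.9421 cm^2


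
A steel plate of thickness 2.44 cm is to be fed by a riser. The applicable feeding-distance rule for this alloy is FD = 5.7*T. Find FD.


Formula: FD = 5.7 * T  (riser feeding-distance rule)
FD = 5.7 * 2.44 cm = 13.9080 cm

Answer: 13.9080 cm


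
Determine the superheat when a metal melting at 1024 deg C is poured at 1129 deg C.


Formula: Superheat = T_pour - T_melt
Superheat = 1129 - 1024 = 105 deg C

Answer: 105 deg C


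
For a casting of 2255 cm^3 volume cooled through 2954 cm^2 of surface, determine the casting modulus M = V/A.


Formula: Casting Modulus M = V / A
M = 2255 cm^3 / 2954 cm^2 = 0.7634 cm

Final answer: 0.7634 cm


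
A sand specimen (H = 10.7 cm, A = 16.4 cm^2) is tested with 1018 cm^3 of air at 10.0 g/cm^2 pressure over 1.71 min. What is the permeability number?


Formula: Permeability Number P = (V * H) / (p * A * t)
Numerator: V * H = 1018 * 10.7 = 10892.6
Denominator: p * A * t = 10.0 * 16.4 * 1.71 = 280.44
P = 10892.6 / 280.44 = 38.8411

38.8411


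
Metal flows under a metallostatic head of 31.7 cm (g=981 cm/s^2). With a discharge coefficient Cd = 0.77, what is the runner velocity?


Formula: v = Cd * sqrt(2 * g * h)  (Torricelli with discharge coefficient)
2*g*h = 2 * 981 * 31.7 = 62195.4 cm^2/s^2
sqrt(62195.4) = 249.39006 cm/s
v = 0.77 * 249.39006 = 192.0303 cm/s

Final answer: 192.0303 cm/s


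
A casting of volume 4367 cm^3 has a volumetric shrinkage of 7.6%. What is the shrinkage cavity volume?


Formula: V_shrink = V_casting * shrinkage_pct / 100
V_shrink = 4367 cm^3 * 7.6 / 100 = 331.8920 cm^3


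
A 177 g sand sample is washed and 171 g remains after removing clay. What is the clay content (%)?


Formula: Clay% = (W_total - W_washed) / W_total * 100
Clay mass = 177 - 171 = 6 g
Clay% = 6 / 177 * 100 = 3.3898%

3.3898%


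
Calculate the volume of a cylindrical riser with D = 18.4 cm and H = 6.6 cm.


Formula: V = pi * (D/2)^2 * H  (cylinder volume)
Radius = D/2 = 18.4/2 = 9.2 cm
V = pi * 9.2^2 * 6.6 = 1754.9691 cm^3

1754.9691 cm^3


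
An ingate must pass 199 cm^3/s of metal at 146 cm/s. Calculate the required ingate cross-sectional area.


Formula: A_ingate = Q / v  (continuity equation)
A = 199 cm^3/s / 146 cm/s = 1.3630 cm^2

Answer: 1.3630 cm^2


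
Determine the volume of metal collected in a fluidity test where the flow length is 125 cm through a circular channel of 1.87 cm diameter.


Formula: V = pi * (d/2)^2 * L  (cylinder volume)
Radius = 1.87/2 = 0.935 cm
V = pi * 0.935^2 * 125 = 343.3074 cm^3

Final answer: 343.3074 cm^3


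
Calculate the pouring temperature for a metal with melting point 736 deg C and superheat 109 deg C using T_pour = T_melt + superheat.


Formula: T_pour = T_melt + Superheat
T_pour = 736 + 109 = 845 deg C

Final answer: 845 deg C


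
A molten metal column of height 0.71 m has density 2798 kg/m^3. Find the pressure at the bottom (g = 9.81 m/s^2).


Formula: P = rho * g * h
rho * g = 2798 * 9.81 = 27448.38 N/m^3
P = 27448.38 * 0.71 = 19488.3498 Pa


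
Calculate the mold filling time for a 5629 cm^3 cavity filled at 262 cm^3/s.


Formula: t_fill = V_mold / Q_flow
t = 5629 cm^3 / 262 cm^3/s = 21.4847 s


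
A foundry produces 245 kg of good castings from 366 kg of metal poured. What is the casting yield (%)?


Formula: Casting Yield = (W_good / W_total) * 100
Yield = (245 kg / 366 kg) * 100 = 66.9399%

Answer: 66.9399%


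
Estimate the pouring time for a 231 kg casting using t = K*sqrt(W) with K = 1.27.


Formula: t = K * sqrt(W)
sqrt(W) = sqrt(231) = 15.19868
t = 1.27 * 15.19868 = 19.3023 s


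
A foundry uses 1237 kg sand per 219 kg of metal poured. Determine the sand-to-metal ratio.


Formula: Sand-to-Metal Ratio = W_sand / W_metal
Ratio = 1237 kg / 219 kg = 5.6484

Final answer: 5.6484


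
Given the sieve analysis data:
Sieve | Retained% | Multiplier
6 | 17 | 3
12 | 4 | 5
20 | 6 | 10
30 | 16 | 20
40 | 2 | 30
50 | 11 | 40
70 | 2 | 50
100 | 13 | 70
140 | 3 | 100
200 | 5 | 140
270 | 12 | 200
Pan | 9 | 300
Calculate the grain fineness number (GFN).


Formula: GFN = sum(pct * multiplier) / sum(pct)
sum(pct * multiplier) = 8061
sum(pct) = 100
GFN = 8061 / 100 = 80.61

80.61


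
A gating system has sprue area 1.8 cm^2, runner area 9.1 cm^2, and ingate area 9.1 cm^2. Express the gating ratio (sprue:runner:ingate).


Sprue:Runner:Ingate = 1 : 9.1/1.8 : 9.1/1.8 = 1:5.06:5.06

1:5.06:5.06


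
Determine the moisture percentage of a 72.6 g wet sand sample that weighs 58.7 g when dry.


Formula: MC = (W_wet - W_dry) / W_wet * 100
Water mass = 72.6 - 58.7 = 13.9 g
MC = 13.9 / 72.6 * 100 = 19.1460%

Final answer: 19.1460%


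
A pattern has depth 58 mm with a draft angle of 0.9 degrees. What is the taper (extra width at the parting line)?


Formula: taper = depth * tan(draft_angle)
tan(0.9 deg) = 0.0157093
taper = 58 mm * 0.0157093 = 0.9111 mm

Final answer: 0.9111 mm


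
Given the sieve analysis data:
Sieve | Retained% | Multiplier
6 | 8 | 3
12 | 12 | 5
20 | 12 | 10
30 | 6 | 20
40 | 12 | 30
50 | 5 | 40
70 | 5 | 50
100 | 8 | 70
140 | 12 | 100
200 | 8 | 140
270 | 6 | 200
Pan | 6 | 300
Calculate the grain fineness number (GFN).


Formula: GFN = sum(pct * multiplier) / sum(pct)
sum(pct * multiplier) = 7014
sum(pct) = 100
GFN = 7014 / 100 = 70.14


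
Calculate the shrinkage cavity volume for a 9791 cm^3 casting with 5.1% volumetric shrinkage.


Formula: V_shrink = V_casting * shrinkage_pct / 100
V_shrink = 9791 cm^3 * 5.1 / 100 = 499.3410 cm^3


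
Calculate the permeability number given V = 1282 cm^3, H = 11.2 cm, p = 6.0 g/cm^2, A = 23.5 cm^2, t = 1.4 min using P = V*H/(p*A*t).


Formula: Permeability Number P = (V * H) / (p * A * t)
Numerator: V * H = 1282 * 11.2 = 14358.4
Denominator: p * A * t = 6.0 * 23.5 * 1.4 = 197.4
P = 14358.4 / 197.4 = 72.7376

Answer: 72.7376


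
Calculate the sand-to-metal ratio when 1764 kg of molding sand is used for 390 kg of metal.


Formula: Sand-to-Metal Ratio = W_sand / W_metal
Ratio = 1764 kg / 390 kg = 4.5231

Final answer: 4.5231


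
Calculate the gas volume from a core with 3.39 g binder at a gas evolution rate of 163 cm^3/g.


Formula: V_gas = W_binder * gas_evolution_rate
V = 3.39 g * 163 cm^3/g = 552.5700 cm^3

Final answer: 552.5700 cm^3


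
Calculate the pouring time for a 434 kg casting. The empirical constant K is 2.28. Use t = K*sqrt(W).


Formula: t = K * sqrt(W)
sqrt(W) = sqrt(434) = 20.83267
t = 2.28 * 20.83267 = 47.4985 s

Answer: 47.4985 s


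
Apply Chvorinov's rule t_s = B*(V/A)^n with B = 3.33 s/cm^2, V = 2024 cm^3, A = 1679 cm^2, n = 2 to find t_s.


Formula: t_s = B * (V/A)^n  (Chvorinov's rule, n=2)
Modulus M = V/A = 2024/1679 = 1.205479 cm
M^2 = 1.205479^2 = 1.453180 cm^2
t_s = 3.33 * 1.453180 = 4.8391 s

Answer: 4.8391 s


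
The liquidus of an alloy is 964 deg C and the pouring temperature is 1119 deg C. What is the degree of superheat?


Formula: Superheat = T_pour - T_melt
Superheat = 1119 - 964 = 155 deg C


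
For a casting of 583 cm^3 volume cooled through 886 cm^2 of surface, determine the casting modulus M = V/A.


Formula: Casting Modulus M = V / A
M = 583 cm^3 / 886 cm^2 = 0.6580 cm

0.6580 cm


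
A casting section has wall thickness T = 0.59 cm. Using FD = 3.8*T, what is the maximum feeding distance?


Formula: FD = 3.8 * T  (riser feeding-distance rule)
FD = 3.8 * 0.59 cm = 2.2420 cm

2.2420 cm


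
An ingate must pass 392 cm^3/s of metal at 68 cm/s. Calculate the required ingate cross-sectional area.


Formula: A_ingate = Q / v  (continuity equation)
A = 392 cm^3/s / 68 cm/s = 5.7647 cm^2

Final answer: 5.7647 cm^2


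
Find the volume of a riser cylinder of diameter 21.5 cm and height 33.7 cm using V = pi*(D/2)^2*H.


Formula: V = pi * (D/2)^2 * H  (cylinder volume)
Radius = D/2 = 21.5/2 = 10.75 cm
V = pi * 10.75^2 * 33.7 = 12234.7951 cm^3

Final answer: 12234.7951 cm^3


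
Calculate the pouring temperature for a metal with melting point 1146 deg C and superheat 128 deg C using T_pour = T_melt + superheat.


Formula: T_pour = T_melt + Superheat
T_pour = 1146 + 128 = 1274 deg C

Final answer: 1274 deg C


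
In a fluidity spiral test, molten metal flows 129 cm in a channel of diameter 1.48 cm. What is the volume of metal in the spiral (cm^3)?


Formula: V = pi * (d/2)^2 * L  (cylinder volume)
Radius = 1.48/2 = 0.74 cm
V = pi * 0.74^2 * 129 = 221.9234 cm^3


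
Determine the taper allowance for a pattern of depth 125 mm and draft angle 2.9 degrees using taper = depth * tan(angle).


Formula: taper = depth * tan(draft_angle)
tan(2.9 deg) = 0.0506578
taper = 125 mm * 0.0506578 = 6.3322 mm

Answer: 6.3322 mm


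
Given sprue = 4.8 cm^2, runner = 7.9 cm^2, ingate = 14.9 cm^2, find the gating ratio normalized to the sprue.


Sprue:Runner:Ingate = 1 : 7.9/4.8 : 14.9/4.8 = 1:1.65:3.10

1:1.65:3.10


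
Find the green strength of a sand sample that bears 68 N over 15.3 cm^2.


Formula: Compressive Strength = Force / Area
Strength = 68 N / 15.3 cm^2 = 4.4444 N/cm^2

Final answer: 4.4444 N/cm^2


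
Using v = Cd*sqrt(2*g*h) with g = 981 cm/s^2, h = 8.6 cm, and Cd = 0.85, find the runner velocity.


Formula: v = Cd * sqrt(2 * g * h)  (Torricelli with discharge coefficient)
2*g*h = 2 * 981 * 8.6 = 16873.2 cm^2/s^2
sqrt(16873.2) = 129.89688 cm/s
v = 0.85 * 129.89688 = 110.4123 cm/s


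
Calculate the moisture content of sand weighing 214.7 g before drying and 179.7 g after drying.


Formula: MC = (W_wet - W_dry) / W_wet * 100
Water mass = 214.7 - 179.7 = 35.0 g
MC = 35.0 / 214.7 * 100 = 16.3018%

Answer: 16.3018%


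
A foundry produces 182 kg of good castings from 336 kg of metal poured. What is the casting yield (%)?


Formula: Casting Yield = (W_good / W_total) * 100
Yield = (182 kg / 336 kg) * 100 = 54.1667%

Answer: 54.1667%


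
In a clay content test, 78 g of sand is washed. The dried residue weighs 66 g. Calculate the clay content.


Formula: Clay% = (W_total - W_washed) / W_total * 100
Clay mass = 78 - 66 = 12 g
Clay% = 12 / 78 * 100 = 15.3846%


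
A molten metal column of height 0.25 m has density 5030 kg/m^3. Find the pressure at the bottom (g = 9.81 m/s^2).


Formula: P = rho * g * h
rho * g = 5030 * 9.81 = 49344.3 N/m^3
P = 49344.3 * 0.25 = 12336.0750 Pa

12336.0750 Pa


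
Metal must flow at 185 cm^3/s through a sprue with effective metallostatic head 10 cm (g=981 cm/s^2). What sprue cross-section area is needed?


Formula: v = sqrt(2*g*h), A = Q/v
Velocity: v = sqrt(2 * 981 * 10) = sqrt(19620) = 140.0714 cm/s
Sprue area: A = Q / v = 185 / 140.0714 = 1.3208 cm^2

Answer: 1.3208 cm^2


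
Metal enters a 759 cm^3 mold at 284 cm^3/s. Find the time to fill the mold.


Formula: t_fill = V_mold / Q_flow
t = 759 cm^3 / 284 cm^3/s = 2.6725 s


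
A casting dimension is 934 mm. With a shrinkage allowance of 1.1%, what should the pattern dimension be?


Formula: L_pattern = L_casting * (1 + shrinkage_rate/100)
Shrinkage factor = 1 + 1.1/100 = 1.011
L_pattern = 934 mm * 1.011 = 944.2740 mm


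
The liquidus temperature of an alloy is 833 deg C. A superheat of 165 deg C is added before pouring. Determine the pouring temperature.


Formula: T_pour = T_melt + Superheat
T_pour = 833 + 165 = 998 deg C

Answer: 998 deg C


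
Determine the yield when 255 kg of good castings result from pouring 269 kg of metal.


Formula: Casting Yield = (W_good / W_total) * 100
Yield = (255 kg / 269 kg) * 100 = 94.7955%

Answer: 94.7955%


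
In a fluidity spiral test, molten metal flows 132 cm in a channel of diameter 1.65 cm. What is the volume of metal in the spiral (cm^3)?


Formula: V = pi * (d/2)^2 * L  (cylinder volume)
Radius = 1.65/2 = 0.825 cm
V = pi * 0.825^2 * 132 = 282.2485 cm^3

Answer: 282.2485 cm^3


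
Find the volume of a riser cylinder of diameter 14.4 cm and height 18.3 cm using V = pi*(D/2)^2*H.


Formula: V = pi * (D/2)^2 * H  (cylinder volume)
Radius = D/2 = 14.4/2 = 7.2 cm
V = pi * 7.2^2 * 18.3 = 2980.3410 cm^3

2980.3410 cm^3


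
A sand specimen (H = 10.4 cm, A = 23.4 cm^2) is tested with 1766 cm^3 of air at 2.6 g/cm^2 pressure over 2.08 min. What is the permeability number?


Formula: Permeability Number P = (V * H) / (p * A * t)
Numerator: V * H = 1766 * 10.4 = 18366.4
Denominator: p * A * t = 2.6 * 23.4 * 2.08 = 126.5472
P = 18366.4 / 126.5472 = 145.1348

Answer: 145.1348


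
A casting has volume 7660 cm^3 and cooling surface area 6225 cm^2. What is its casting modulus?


Formula: Casting Modulus M = V / A
M = 7660 cm^3 / 6225 cm^2 = 1.2305 cm

Final answer: 1.2305 cm


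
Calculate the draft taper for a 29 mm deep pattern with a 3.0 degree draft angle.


Formula: taper = depth * tan(draft_angle)
tan(3.0 deg) = 0.0524078
taper = 29 mm * 0.0524078 = 1.5198 mm


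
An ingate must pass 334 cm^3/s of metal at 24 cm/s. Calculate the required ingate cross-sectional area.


Formula: A_ingate = Q / v  (continuity equation)
A = 334 cm^3/s / 24 cm/s = 13.9167 cm^2

Final answer: 13.9167 cm^2


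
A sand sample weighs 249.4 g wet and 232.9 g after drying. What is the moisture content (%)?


Formula: MC = (W_wet - W_dry) / W_wet * 100
Water mass = 249.4 - 232.9 = 16.5 g
MC = 16.5 / 249.4 * 100 = 6.6159%

Answer: 6.6159%


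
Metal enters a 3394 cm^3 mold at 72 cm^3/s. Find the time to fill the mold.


Formula: t_fill = V_mold / Q_flow
t = 3394 cm^3 / 72 cm^3/s = 47.1389 s

Final answer: 47.1389 s


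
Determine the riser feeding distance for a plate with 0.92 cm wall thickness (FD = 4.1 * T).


Formula: FD = 4.1 * T  (riser feeding-distance rule)
FD = 4.1 * 0.92 cm = 3.7720 cm

Final answer: 3.7720 cm


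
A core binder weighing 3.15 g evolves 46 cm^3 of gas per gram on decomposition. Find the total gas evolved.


Formula: V_gas = W_binder * gas_evolution_rate
V = 3.15 g * 46 cm^3/g = 144.9000 cm^3

144.9000 cm^3


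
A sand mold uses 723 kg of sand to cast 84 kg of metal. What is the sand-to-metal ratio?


Formula: Sand-to-Metal Ratio = W_sand / W_metal
Ratio = 723 kg / 84 kg = 8.6071

Answer: 8.6071


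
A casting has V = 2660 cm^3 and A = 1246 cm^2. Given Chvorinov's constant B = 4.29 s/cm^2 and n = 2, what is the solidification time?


Formula: t_s = B * (V/A)^n  (Chvorinov's rule, n=2)
Modulus M = V/A = 2660/1246 = 2.134831 cm
M^2 = 2.134831^2 = 4.557503 cm^2
t_s = 4.29 * 4.557503 = 19.5517 s

Answer: 19.5517 s


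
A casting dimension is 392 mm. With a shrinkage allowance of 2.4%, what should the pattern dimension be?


Formula: L_pattern = L_casting * (1 + shrinkage_rate/100)
Shrinkage factor = 1 + 2.4/100 = 1.024
L_pattern = 392 mm * 1.024 = 401.4080 mm

Answer: 401.4080 mm


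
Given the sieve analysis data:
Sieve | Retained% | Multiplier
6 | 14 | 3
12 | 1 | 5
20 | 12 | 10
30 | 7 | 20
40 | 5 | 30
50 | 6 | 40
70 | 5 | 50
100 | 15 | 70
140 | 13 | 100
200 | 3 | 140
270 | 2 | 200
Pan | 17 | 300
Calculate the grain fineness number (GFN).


Formula: GFN = sum(pct * multiplier) / sum(pct)
sum(pct * multiplier) = 9217
sum(pct) = 100
GFN = 9217 / 100 = 92.17

92.17


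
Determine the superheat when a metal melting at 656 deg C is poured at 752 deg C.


Formula: Superheat = T_pour - T_melt
Superheat = 752 - 656 = 96 deg C

Final answer: 96 deg C


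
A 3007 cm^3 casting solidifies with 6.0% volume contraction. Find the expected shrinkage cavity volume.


Formula: V_shrink = V_casting * shrinkage_pct / 100
V_shrink = 3007 cm^3 * 6.0 / 100 = 180.4200 cm^3

180.4200 cm^3


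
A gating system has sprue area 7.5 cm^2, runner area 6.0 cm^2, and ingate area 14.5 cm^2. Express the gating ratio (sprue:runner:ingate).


Sprue:Runner:Ingate = 1 : 6.0/7.5 : 14.5/7.5 = 1:0.80:1.93

1:0.80:1.93


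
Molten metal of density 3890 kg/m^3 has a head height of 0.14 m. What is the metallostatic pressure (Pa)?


Formula: P = rho * g * h
rho * g = 3890 * 9.81 = 38160.9 N/m^3
P = 38160.9 * 0.14 = 5342.5260 Pa


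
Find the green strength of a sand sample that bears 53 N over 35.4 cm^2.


Formula: Compressive Strength = Force / Area
Strength = 53 N / 35.4 cm^2 = 1.4972 N/cm^2

Answer: 1.4972 N/cm^2


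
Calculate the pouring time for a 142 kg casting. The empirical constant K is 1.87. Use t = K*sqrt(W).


Formula: t = K * sqrt(W)
sqrt(W) = sqrt(142) = 11.91638
t = 1.87 * 11.91638 = 22.2836 s

Final answer: 22.2836 s
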